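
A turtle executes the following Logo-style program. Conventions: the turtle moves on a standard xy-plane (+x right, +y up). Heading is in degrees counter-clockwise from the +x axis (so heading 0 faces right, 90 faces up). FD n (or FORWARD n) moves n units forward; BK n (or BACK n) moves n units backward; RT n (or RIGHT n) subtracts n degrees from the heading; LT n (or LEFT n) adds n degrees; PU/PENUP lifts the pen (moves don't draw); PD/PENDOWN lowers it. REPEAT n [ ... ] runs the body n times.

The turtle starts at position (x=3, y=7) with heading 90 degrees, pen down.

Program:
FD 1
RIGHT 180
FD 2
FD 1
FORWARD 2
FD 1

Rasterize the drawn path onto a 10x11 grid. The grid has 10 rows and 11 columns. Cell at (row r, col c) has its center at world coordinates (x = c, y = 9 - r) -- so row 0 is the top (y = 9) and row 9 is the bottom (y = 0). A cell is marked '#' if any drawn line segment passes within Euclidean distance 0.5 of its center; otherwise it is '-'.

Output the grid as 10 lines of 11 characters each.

Segment 0: (3,7) -> (3,8)
Segment 1: (3,8) -> (3,6)
Segment 2: (3,6) -> (3,5)
Segment 3: (3,5) -> (3,3)
Segment 4: (3,3) -> (3,2)

Answer: -----------
---#-------
---#-------
---#-------
---#-------
---#-------
---#-------
---#-------
-----------
-----------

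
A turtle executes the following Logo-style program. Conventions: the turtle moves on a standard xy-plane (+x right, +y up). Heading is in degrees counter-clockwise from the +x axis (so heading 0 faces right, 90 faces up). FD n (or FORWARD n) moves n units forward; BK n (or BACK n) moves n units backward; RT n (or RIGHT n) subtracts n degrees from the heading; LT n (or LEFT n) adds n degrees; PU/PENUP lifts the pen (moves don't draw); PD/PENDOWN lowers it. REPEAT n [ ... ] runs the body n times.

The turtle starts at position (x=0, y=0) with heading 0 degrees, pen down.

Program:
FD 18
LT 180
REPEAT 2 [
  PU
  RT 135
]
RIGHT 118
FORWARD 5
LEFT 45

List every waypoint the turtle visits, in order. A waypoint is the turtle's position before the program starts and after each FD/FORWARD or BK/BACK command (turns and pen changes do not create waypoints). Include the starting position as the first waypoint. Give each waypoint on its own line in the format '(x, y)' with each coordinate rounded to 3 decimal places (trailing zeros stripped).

Answer: (0, 0)
(18, 0)
(13.585, 2.347)

Derivation:
Executing turtle program step by step:
Start: pos=(0,0), heading=0, pen down
FD 18: (0,0) -> (18,0) [heading=0, draw]
LT 180: heading 0 -> 180
REPEAT 2 [
  -- iteration 1/2 --
  PU: pen up
  RT 135: heading 180 -> 45
  -- iteration 2/2 --
  PU: pen up
  RT 135: heading 45 -> 270
]
RT 118: heading 270 -> 152
FD 5: (18,0) -> (13.585,2.347) [heading=152, move]
LT 45: heading 152 -> 197
Final: pos=(13.585,2.347), heading=197, 1 segment(s) drawn
Waypoints (3 total):
(0, 0)
(18, 0)
(13.585, 2.347)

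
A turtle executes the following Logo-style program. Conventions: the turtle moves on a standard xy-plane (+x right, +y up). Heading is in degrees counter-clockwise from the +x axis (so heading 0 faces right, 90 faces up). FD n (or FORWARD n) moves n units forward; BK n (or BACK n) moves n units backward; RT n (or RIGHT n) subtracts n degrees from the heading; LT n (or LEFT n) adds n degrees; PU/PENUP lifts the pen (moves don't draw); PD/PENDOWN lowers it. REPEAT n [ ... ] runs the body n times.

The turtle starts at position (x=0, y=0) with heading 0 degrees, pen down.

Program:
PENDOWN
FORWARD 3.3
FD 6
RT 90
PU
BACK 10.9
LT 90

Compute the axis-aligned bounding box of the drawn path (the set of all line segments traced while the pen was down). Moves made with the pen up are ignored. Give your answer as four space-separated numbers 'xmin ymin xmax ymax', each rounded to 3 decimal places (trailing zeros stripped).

Answer: 0 0 9.3 0

Derivation:
Executing turtle program step by step:
Start: pos=(0,0), heading=0, pen down
PD: pen down
FD 3.3: (0,0) -> (3.3,0) [heading=0, draw]
FD 6: (3.3,0) -> (9.3,0) [heading=0, draw]
RT 90: heading 0 -> 270
PU: pen up
BK 10.9: (9.3,0) -> (9.3,10.9) [heading=270, move]
LT 90: heading 270 -> 0
Final: pos=(9.3,10.9), heading=0, 2 segment(s) drawn

Segment endpoints: x in {0, 3.3, 9.3}, y in {0}
xmin=0, ymin=0, xmax=9.3, ymax=0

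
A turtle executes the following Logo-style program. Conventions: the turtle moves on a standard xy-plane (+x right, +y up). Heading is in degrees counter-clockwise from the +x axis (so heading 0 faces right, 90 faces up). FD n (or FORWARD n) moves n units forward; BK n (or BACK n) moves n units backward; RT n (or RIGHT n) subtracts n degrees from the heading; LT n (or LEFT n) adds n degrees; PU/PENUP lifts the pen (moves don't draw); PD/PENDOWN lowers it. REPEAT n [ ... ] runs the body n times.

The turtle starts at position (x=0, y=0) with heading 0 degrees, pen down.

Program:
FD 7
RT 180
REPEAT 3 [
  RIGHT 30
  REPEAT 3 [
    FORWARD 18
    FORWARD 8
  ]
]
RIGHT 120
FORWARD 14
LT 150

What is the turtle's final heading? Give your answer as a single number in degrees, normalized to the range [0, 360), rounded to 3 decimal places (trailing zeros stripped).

Answer: 120

Derivation:
Executing turtle program step by step:
Start: pos=(0,0), heading=0, pen down
FD 7: (0,0) -> (7,0) [heading=0, draw]
RT 180: heading 0 -> 180
REPEAT 3 [
  -- iteration 1/3 --
  RT 30: heading 180 -> 150
  REPEAT 3 [
    -- iteration 1/3 --
    FD 18: (7,0) -> (-8.588,9) [heading=150, draw]
    FD 8: (-8.588,9) -> (-15.517,13) [heading=150, draw]
    -- iteration 2/3 --
    FD 18: (-15.517,13) -> (-31.105,22) [heading=150, draw]
    FD 8: (-31.105,22) -> (-38.033,26) [heading=150, draw]
    -- iteration 3/3 --
    FD 18: (-38.033,26) -> (-53.622,35) [heading=150, draw]
    FD 8: (-53.622,35) -> (-60.55,39) [heading=150, draw]
  ]
  -- iteration 2/3 --
  RT 30: heading 150 -> 120
  REPEAT 3 [
    -- iteration 1/3 --
    FD 18: (-60.55,39) -> (-69.55,54.588) [heading=120, draw]
    FD 8: (-69.55,54.588) -> (-73.55,61.517) [heading=120, draw]
    -- iteration 2/3 --
    FD 18: (-73.55,61.517) -> (-82.55,77.105) [heading=120, draw]
    FD 8: (-82.55,77.105) -> (-86.55,84.033) [heading=120, draw]
    -- iteration 3/3 --
    FD 18: (-86.55,84.033) -> (-95.55,99.622) [heading=120, draw]
    FD 8: (-95.55,99.622) -> (-99.55,106.55) [heading=120, draw]
  ]
  -- iteration 3/3 --
  RT 30: heading 120 -> 90
  REPEAT 3 [
    -- iteration 1/3 --
    FD 18: (-99.55,106.55) -> (-99.55,124.55) [heading=90, draw]
    FD 8: (-99.55,124.55) -> (-99.55,132.55) [heading=90, draw]
    -- iteration 2/3 --
    FD 18: (-99.55,132.55) -> (-99.55,150.55) [heading=90, draw]
    FD 8: (-99.55,150.55) -> (-99.55,158.55) [heading=90, draw]
    -- iteration 3/3 --
    FD 18: (-99.55,158.55) -> (-99.55,176.55) [heading=90, draw]
    FD 8: (-99.55,176.55) -> (-99.55,184.55) [heading=90, draw]
  ]
]
RT 120: heading 90 -> 330
FD 14: (-99.55,184.55) -> (-87.426,177.55) [heading=330, draw]
LT 150: heading 330 -> 120
Final: pos=(-87.426,177.55), heading=120, 20 segment(s) drawn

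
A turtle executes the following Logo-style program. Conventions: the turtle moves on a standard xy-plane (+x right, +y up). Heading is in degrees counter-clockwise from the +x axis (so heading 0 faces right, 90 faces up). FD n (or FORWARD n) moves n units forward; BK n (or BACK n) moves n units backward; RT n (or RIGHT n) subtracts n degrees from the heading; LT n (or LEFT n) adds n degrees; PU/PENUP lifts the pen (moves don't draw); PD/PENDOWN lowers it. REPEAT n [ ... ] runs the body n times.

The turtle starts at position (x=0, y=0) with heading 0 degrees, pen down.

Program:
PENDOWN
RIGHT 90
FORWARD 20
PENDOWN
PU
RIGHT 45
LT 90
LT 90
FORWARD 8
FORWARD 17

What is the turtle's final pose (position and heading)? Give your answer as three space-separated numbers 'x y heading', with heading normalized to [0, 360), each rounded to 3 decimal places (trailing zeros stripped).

Executing turtle program step by step:
Start: pos=(0,0), heading=0, pen down
PD: pen down
RT 90: heading 0 -> 270
FD 20: (0,0) -> (0,-20) [heading=270, draw]
PD: pen down
PU: pen up
RT 45: heading 270 -> 225
LT 90: heading 225 -> 315
LT 90: heading 315 -> 45
FD 8: (0,-20) -> (5.657,-14.343) [heading=45, move]
FD 17: (5.657,-14.343) -> (17.678,-2.322) [heading=45, move]
Final: pos=(17.678,-2.322), heading=45, 1 segment(s) drawn

Answer: 17.678 -2.322 45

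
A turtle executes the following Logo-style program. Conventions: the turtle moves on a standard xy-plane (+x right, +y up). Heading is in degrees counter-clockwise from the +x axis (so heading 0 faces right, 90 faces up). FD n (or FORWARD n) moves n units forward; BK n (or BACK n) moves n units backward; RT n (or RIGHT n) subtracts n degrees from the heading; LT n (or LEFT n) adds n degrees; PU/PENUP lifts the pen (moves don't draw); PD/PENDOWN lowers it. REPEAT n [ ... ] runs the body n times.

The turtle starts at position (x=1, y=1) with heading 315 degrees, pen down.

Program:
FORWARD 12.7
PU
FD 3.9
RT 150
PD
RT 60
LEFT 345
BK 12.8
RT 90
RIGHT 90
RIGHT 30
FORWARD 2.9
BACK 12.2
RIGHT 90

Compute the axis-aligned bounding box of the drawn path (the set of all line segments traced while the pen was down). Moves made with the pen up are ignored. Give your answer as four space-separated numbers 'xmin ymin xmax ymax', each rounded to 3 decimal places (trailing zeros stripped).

Executing turtle program step by step:
Start: pos=(1,1), heading=315, pen down
FD 12.7: (1,1) -> (9.98,-7.98) [heading=315, draw]
PU: pen up
FD 3.9: (9.98,-7.98) -> (12.738,-10.738) [heading=315, move]
RT 150: heading 315 -> 165
PD: pen down
RT 60: heading 165 -> 105
LT 345: heading 105 -> 90
BK 12.8: (12.738,-10.738) -> (12.738,-23.538) [heading=90, draw]
RT 90: heading 90 -> 0
RT 90: heading 0 -> 270
RT 30: heading 270 -> 240
FD 2.9: (12.738,-23.538) -> (11.288,-26.049) [heading=240, draw]
BK 12.2: (11.288,-26.049) -> (17.388,-15.484) [heading=240, draw]
RT 90: heading 240 -> 150
Final: pos=(17.388,-15.484), heading=150, 4 segment(s) drawn

Segment endpoints: x in {1, 9.98, 11.288, 12.738, 12.738, 17.388}, y in {-26.049, -23.538, -15.484, -10.738, -7.98, 1}
xmin=1, ymin=-26.049, xmax=17.388, ymax=1

Answer: 1 -26.049 17.388 1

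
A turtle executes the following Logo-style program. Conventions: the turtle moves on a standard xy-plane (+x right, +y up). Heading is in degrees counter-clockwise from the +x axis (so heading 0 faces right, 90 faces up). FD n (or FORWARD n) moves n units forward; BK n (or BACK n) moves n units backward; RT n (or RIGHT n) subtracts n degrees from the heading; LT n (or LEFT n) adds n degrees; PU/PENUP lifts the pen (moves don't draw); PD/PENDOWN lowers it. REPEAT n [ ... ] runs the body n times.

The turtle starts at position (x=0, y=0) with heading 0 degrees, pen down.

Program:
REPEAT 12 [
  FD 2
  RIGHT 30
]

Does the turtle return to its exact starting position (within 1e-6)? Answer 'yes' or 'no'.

Executing turtle program step by step:
Start: pos=(0,0), heading=0, pen down
REPEAT 12 [
  -- iteration 1/12 --
  FD 2: (0,0) -> (2,0) [heading=0, draw]
  RT 30: heading 0 -> 330
  -- iteration 2/12 --
  FD 2: (2,0) -> (3.732,-1) [heading=330, draw]
  RT 30: heading 330 -> 300
  -- iteration 3/12 --
  FD 2: (3.732,-1) -> (4.732,-2.732) [heading=300, draw]
  RT 30: heading 300 -> 270
  -- iteration 4/12 --
  FD 2: (4.732,-2.732) -> (4.732,-4.732) [heading=270, draw]
  RT 30: heading 270 -> 240
  -- iteration 5/12 --
  FD 2: (4.732,-4.732) -> (3.732,-6.464) [heading=240, draw]
  RT 30: heading 240 -> 210
  -- iteration 6/12 --
  FD 2: (3.732,-6.464) -> (2,-7.464) [heading=210, draw]
  RT 30: heading 210 -> 180
  -- iteration 7/12 --
  FD 2: (2,-7.464) -> (0,-7.464) [heading=180, draw]
  RT 30: heading 180 -> 150
  -- iteration 8/12 --
  FD 2: (0,-7.464) -> (-1.732,-6.464) [heading=150, draw]
  RT 30: heading 150 -> 120
  -- iteration 9/12 --
  FD 2: (-1.732,-6.464) -> (-2.732,-4.732) [heading=120, draw]
  RT 30: heading 120 -> 90
  -- iteration 10/12 --
  FD 2: (-2.732,-4.732) -> (-2.732,-2.732) [heading=90, draw]
  RT 30: heading 90 -> 60
  -- iteration 11/12 --
  FD 2: (-2.732,-2.732) -> (-1.732,-1) [heading=60, draw]
  RT 30: heading 60 -> 30
  -- iteration 12/12 --
  FD 2: (-1.732,-1) -> (0,0) [heading=30, draw]
  RT 30: heading 30 -> 0
]
Final: pos=(0,0), heading=0, 12 segment(s) drawn

Start position: (0, 0)
Final position: (0, 0)
Distance = 0; < 1e-6 -> CLOSED

Answer: yes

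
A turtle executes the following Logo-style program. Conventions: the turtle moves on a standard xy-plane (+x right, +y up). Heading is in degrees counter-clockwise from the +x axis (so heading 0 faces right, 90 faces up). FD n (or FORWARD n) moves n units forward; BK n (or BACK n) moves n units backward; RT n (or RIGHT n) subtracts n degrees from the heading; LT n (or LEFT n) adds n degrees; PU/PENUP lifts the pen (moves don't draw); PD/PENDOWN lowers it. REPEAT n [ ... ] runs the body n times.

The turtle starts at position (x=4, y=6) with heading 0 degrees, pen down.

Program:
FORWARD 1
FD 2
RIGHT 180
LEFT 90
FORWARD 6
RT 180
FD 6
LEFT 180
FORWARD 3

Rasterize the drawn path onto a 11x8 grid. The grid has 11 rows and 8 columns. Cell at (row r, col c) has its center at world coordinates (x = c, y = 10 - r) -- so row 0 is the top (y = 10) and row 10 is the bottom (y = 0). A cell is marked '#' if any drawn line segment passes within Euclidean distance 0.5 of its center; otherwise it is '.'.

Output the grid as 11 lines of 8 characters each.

Answer: ........
........
........
........
....####
.......#
.......#
.......#
.......#
.......#
.......#

Derivation:
Segment 0: (4,6) -> (5,6)
Segment 1: (5,6) -> (7,6)
Segment 2: (7,6) -> (7,0)
Segment 3: (7,0) -> (7,6)
Segment 4: (7,6) -> (7,3)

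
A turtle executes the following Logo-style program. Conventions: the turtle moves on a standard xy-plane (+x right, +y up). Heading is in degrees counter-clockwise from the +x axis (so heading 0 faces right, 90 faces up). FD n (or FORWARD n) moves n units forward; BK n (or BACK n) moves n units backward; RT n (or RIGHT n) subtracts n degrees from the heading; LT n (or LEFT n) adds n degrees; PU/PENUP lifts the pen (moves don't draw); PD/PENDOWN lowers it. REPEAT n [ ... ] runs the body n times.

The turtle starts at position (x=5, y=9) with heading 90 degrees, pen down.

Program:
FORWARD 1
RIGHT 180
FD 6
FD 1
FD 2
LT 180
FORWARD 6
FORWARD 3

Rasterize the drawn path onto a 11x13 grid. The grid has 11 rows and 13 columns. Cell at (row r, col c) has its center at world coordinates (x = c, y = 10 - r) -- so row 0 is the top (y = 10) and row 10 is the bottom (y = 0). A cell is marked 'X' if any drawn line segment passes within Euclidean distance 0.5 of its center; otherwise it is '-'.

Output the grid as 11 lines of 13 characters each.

Segment 0: (5,9) -> (5,10)
Segment 1: (5,10) -> (5,4)
Segment 2: (5,4) -> (5,3)
Segment 3: (5,3) -> (5,1)
Segment 4: (5,1) -> (5,7)
Segment 5: (5,7) -> (5,10)

Answer: -----X-------
-----X-------
-----X-------
-----X-------
-----X-------
-----X-------
-----X-------
-----X-------
-----X-------
-----X-------
-------------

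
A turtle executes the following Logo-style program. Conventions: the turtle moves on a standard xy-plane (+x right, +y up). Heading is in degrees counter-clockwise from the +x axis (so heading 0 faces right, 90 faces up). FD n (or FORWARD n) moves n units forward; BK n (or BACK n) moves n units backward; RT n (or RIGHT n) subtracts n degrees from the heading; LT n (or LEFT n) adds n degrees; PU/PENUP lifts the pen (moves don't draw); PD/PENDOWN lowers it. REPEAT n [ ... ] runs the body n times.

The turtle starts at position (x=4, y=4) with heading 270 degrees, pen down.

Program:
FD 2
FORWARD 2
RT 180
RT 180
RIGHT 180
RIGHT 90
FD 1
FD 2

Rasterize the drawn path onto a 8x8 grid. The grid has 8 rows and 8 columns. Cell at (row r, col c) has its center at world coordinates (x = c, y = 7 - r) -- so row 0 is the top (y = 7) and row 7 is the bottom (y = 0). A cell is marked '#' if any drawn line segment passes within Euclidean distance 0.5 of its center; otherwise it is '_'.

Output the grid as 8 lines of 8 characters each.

Answer: ________
________
________
____#___
____#___
____#___
____#___
____####

Derivation:
Segment 0: (4,4) -> (4,2)
Segment 1: (4,2) -> (4,0)
Segment 2: (4,0) -> (5,0)
Segment 3: (5,0) -> (7,0)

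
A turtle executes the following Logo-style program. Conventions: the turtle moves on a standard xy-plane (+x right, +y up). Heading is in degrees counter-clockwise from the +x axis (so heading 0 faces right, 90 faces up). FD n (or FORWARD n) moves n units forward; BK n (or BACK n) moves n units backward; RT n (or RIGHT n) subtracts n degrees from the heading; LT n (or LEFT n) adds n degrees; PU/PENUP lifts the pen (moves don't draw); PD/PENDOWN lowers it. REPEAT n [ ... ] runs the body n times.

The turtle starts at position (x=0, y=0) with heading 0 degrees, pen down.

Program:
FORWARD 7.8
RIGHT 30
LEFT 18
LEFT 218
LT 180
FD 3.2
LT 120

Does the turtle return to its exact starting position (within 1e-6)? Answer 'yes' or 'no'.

Answer: no

Derivation:
Executing turtle program step by step:
Start: pos=(0,0), heading=0, pen down
FD 7.8: (0,0) -> (7.8,0) [heading=0, draw]
RT 30: heading 0 -> 330
LT 18: heading 330 -> 348
LT 218: heading 348 -> 206
LT 180: heading 206 -> 26
FD 3.2: (7.8,0) -> (10.676,1.403) [heading=26, draw]
LT 120: heading 26 -> 146
Final: pos=(10.676,1.403), heading=146, 2 segment(s) drawn

Start position: (0, 0)
Final position: (10.676, 1.403)
Distance = 10.768; >= 1e-6 -> NOT closed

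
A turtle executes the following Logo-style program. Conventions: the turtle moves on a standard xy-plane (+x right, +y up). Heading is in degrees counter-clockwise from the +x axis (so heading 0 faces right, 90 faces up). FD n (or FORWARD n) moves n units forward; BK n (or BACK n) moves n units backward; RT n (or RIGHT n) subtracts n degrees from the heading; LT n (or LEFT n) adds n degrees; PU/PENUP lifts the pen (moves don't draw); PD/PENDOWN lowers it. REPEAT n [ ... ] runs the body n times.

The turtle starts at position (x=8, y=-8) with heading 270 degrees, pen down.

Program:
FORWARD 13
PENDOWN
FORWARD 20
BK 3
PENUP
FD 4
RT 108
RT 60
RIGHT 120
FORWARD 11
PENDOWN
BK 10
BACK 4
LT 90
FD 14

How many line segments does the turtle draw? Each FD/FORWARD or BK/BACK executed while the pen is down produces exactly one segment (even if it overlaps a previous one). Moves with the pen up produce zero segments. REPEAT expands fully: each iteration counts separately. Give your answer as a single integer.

Answer: 6

Derivation:
Executing turtle program step by step:
Start: pos=(8,-8), heading=270, pen down
FD 13: (8,-8) -> (8,-21) [heading=270, draw]
PD: pen down
FD 20: (8,-21) -> (8,-41) [heading=270, draw]
BK 3: (8,-41) -> (8,-38) [heading=270, draw]
PU: pen up
FD 4: (8,-38) -> (8,-42) [heading=270, move]
RT 108: heading 270 -> 162
RT 60: heading 162 -> 102
RT 120: heading 102 -> 342
FD 11: (8,-42) -> (18.462,-45.399) [heading=342, move]
PD: pen down
BK 10: (18.462,-45.399) -> (8.951,-42.309) [heading=342, draw]
BK 4: (8.951,-42.309) -> (5.147,-41.073) [heading=342, draw]
LT 90: heading 342 -> 72
FD 14: (5.147,-41.073) -> (9.473,-27.758) [heading=72, draw]
Final: pos=(9.473,-27.758), heading=72, 6 segment(s) drawn
Segments drawn: 6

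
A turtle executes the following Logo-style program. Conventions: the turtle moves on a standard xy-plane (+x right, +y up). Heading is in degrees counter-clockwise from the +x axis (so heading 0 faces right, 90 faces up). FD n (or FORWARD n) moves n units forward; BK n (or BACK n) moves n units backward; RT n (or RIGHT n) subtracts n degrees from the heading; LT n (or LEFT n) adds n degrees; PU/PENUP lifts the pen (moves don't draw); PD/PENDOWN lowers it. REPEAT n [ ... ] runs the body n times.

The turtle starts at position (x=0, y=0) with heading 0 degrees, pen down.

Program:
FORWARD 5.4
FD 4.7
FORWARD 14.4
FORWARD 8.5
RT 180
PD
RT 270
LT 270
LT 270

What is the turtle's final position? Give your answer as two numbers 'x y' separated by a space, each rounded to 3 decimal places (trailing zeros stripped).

Answer: 33 0

Derivation:
Executing turtle program step by step:
Start: pos=(0,0), heading=0, pen down
FD 5.4: (0,0) -> (5.4,0) [heading=0, draw]
FD 4.7: (5.4,0) -> (10.1,0) [heading=0, draw]
FD 14.4: (10.1,0) -> (24.5,0) [heading=0, draw]
FD 8.5: (24.5,0) -> (33,0) [heading=0, draw]
RT 180: heading 0 -> 180
PD: pen down
RT 270: heading 180 -> 270
LT 270: heading 270 -> 180
LT 270: heading 180 -> 90
Final: pos=(33,0), heading=90, 4 segment(s) drawn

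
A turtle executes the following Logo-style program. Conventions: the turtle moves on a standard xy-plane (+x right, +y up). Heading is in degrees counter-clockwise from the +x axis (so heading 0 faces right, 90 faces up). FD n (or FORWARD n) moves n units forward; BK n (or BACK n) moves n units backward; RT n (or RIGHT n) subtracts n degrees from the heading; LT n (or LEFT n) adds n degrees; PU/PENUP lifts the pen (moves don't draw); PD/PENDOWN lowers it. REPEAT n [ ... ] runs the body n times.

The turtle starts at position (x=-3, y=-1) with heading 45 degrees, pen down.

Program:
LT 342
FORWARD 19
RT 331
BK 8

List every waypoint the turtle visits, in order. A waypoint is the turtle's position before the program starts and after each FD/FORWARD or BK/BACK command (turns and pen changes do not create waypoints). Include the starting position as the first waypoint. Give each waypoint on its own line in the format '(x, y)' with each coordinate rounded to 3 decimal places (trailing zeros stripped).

Answer: (-3, -1)
(13.929, 7.626)
(9.456, 0.994)

Derivation:
Executing turtle program step by step:
Start: pos=(-3,-1), heading=45, pen down
LT 342: heading 45 -> 27
FD 19: (-3,-1) -> (13.929,7.626) [heading=27, draw]
RT 331: heading 27 -> 56
BK 8: (13.929,7.626) -> (9.456,0.994) [heading=56, draw]
Final: pos=(9.456,0.994), heading=56, 2 segment(s) drawn
Waypoints (3 total):
(-3, -1)
(13.929, 7.626)
(9.456, 0.994)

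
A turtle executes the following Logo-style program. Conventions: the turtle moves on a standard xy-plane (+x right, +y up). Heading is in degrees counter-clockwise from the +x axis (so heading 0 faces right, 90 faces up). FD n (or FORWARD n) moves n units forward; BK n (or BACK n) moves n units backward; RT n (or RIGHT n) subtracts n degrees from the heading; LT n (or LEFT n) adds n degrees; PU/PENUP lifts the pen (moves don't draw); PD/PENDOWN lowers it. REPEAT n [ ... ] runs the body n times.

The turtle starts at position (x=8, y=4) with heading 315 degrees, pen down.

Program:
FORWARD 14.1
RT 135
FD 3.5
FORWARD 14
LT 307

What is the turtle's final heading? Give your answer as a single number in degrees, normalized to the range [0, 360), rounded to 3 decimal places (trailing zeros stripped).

Executing turtle program step by step:
Start: pos=(8,4), heading=315, pen down
FD 14.1: (8,4) -> (17.97,-5.97) [heading=315, draw]
RT 135: heading 315 -> 180
FD 3.5: (17.97,-5.97) -> (14.47,-5.97) [heading=180, draw]
FD 14: (14.47,-5.97) -> (0.47,-5.97) [heading=180, draw]
LT 307: heading 180 -> 127
Final: pos=(0.47,-5.97), heading=127, 3 segment(s) drawn

Answer: 127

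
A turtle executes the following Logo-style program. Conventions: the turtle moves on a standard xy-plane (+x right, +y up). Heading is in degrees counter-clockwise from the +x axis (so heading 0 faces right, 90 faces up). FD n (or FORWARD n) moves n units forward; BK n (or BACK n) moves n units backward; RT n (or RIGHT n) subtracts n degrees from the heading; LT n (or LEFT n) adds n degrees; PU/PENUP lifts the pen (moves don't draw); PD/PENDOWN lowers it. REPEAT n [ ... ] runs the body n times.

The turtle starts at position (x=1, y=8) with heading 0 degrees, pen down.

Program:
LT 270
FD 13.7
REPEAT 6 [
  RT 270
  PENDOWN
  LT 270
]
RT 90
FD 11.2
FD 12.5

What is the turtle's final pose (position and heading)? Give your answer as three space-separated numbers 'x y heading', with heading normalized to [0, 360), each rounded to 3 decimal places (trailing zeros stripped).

Executing turtle program step by step:
Start: pos=(1,8), heading=0, pen down
LT 270: heading 0 -> 270
FD 13.7: (1,8) -> (1,-5.7) [heading=270, draw]
REPEAT 6 [
  -- iteration 1/6 --
  RT 270: heading 270 -> 0
  PD: pen down
  LT 270: heading 0 -> 270
  -- iteration 2/6 --
  RT 270: heading 270 -> 0
  PD: pen down
  LT 270: heading 0 -> 270
  -- iteration 3/6 --
  RT 270: heading 270 -> 0
  PD: pen down
  LT 270: heading 0 -> 270
  -- iteration 4/6 --
  RT 270: heading 270 -> 0
  PD: pen down
  LT 270: heading 0 -> 270
  -- iteration 5/6 --
  RT 270: heading 270 -> 0
  PD: pen down
  LT 270: heading 0 -> 270
  -- iteration 6/6 --
  RT 270: heading 270 -> 0
  PD: pen down
  LT 270: heading 0 -> 270
]
RT 90: heading 270 -> 180
FD 11.2: (1,-5.7) -> (-10.2,-5.7) [heading=180, draw]
FD 12.5: (-10.2,-5.7) -> (-22.7,-5.7) [heading=180, draw]
Final: pos=(-22.7,-5.7), heading=180, 3 segment(s) drawn

Answer: -22.7 -5.7 180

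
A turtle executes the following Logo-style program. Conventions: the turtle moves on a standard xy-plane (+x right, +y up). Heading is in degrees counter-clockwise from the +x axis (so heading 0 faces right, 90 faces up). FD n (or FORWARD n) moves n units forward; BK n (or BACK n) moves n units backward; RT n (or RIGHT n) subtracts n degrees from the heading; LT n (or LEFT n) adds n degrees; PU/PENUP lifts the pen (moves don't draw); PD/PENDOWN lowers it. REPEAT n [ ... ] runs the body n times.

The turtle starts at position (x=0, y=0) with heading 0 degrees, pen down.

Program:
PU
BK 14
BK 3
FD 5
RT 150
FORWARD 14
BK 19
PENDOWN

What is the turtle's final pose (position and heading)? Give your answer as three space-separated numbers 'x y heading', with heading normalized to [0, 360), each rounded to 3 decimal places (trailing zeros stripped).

Answer: -7.67 2.5 210

Derivation:
Executing turtle program step by step:
Start: pos=(0,0), heading=0, pen down
PU: pen up
BK 14: (0,0) -> (-14,0) [heading=0, move]
BK 3: (-14,0) -> (-17,0) [heading=0, move]
FD 5: (-17,0) -> (-12,0) [heading=0, move]
RT 150: heading 0 -> 210
FD 14: (-12,0) -> (-24.124,-7) [heading=210, move]
BK 19: (-24.124,-7) -> (-7.67,2.5) [heading=210, move]
PD: pen down
Final: pos=(-7.67,2.5), heading=210, 0 segment(s) drawn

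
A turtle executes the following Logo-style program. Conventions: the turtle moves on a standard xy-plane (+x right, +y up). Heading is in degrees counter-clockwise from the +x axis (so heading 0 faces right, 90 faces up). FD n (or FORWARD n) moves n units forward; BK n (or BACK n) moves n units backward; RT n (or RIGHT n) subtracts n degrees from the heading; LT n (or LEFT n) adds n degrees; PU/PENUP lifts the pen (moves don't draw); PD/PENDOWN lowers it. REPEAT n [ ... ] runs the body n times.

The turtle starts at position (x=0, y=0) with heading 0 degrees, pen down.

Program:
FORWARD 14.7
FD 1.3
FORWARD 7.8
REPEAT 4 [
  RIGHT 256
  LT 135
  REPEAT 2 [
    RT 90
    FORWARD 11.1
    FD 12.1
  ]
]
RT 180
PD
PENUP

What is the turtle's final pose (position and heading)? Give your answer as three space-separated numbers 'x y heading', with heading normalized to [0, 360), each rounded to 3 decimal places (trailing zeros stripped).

Executing turtle program step by step:
Start: pos=(0,0), heading=0, pen down
FD 14.7: (0,0) -> (14.7,0) [heading=0, draw]
FD 1.3: (14.7,0) -> (16,0) [heading=0, draw]
FD 7.8: (16,0) -> (23.8,0) [heading=0, draw]
REPEAT 4 [
  -- iteration 1/4 --
  RT 256: heading 0 -> 104
  LT 135: heading 104 -> 239
  REPEAT 2 [
    -- iteration 1/2 --
    RT 90: heading 239 -> 149
    FD 11.1: (23.8,0) -> (14.285,5.717) [heading=149, draw]
    FD 12.1: (14.285,5.717) -> (3.914,11.949) [heading=149, draw]
    -- iteration 2/2 --
    RT 90: heading 149 -> 59
    FD 11.1: (3.914,11.949) -> (9.631,21.463) [heading=59, draw]
    FD 12.1: (9.631,21.463) -> (15.863,31.835) [heading=59, draw]
  ]
  -- iteration 2/4 --
  RT 256: heading 59 -> 163
  LT 135: heading 163 -> 298
  REPEAT 2 [
    -- iteration 1/2 --
    RT 90: heading 298 -> 208
    FD 11.1: (15.863,31.835) -> (6.062,26.624) [heading=208, draw]
    FD 12.1: (6.062,26.624) -> (-4.622,20.943) [heading=208, draw]
    -- iteration 2/2 --
    RT 90: heading 208 -> 118
    FD 11.1: (-4.622,20.943) -> (-9.833,30.744) [heading=118, draw]
    FD 12.1: (-9.833,30.744) -> (-15.514,41.428) [heading=118, draw]
  ]
  -- iteration 3/4 --
  RT 256: heading 118 -> 222
  LT 135: heading 222 -> 357
  REPEAT 2 [
    -- iteration 1/2 --
    RT 90: heading 357 -> 267
    FD 11.1: (-15.514,41.428) -> (-16.094,30.343) [heading=267, draw]
    FD 12.1: (-16.094,30.343) -> (-16.728,18.26) [heading=267, draw]
    -- iteration 2/2 --
    RT 90: heading 267 -> 177
    FD 11.1: (-16.728,18.26) -> (-27.813,18.841) [heading=177, draw]
    FD 12.1: (-27.813,18.841) -> (-39.896,19.474) [heading=177, draw]
  ]
  -- iteration 4/4 --
  RT 256: heading 177 -> 281
  LT 135: heading 281 -> 56
  REPEAT 2 [
    -- iteration 1/2 --
    RT 90: heading 56 -> 326
    FD 11.1: (-39.896,19.474) -> (-30.694,13.267) [heading=326, draw]
    FD 12.1: (-30.694,13.267) -> (-20.662,6.501) [heading=326, draw]
    -- iteration 2/2 --
    RT 90: heading 326 -> 236
    FD 11.1: (-20.662,6.501) -> (-26.869,-2.702) [heading=236, draw]
    FD 12.1: (-26.869,-2.702) -> (-33.636,-12.733) [heading=236, draw]
  ]
]
RT 180: heading 236 -> 56
PD: pen down
PU: pen up
Final: pos=(-33.636,-12.733), heading=56, 19 segment(s) drawn

Answer: -33.636 -12.733 56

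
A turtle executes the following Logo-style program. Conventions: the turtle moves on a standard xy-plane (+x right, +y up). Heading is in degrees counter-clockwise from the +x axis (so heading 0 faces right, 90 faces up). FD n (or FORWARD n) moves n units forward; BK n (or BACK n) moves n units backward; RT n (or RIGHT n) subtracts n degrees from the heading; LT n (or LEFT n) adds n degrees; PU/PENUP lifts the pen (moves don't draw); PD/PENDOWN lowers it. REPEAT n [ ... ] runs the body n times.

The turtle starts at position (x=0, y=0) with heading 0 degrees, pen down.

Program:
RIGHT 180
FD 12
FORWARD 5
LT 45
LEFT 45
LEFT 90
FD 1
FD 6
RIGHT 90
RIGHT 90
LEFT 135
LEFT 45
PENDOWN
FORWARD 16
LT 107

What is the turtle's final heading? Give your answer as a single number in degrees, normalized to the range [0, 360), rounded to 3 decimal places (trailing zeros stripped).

Answer: 107

Derivation:
Executing turtle program step by step:
Start: pos=(0,0), heading=0, pen down
RT 180: heading 0 -> 180
FD 12: (0,0) -> (-12,0) [heading=180, draw]
FD 5: (-12,0) -> (-17,0) [heading=180, draw]
LT 45: heading 180 -> 225
LT 45: heading 225 -> 270
LT 90: heading 270 -> 0
FD 1: (-17,0) -> (-16,0) [heading=0, draw]
FD 6: (-16,0) -> (-10,0) [heading=0, draw]
RT 90: heading 0 -> 270
RT 90: heading 270 -> 180
LT 135: heading 180 -> 315
LT 45: heading 315 -> 0
PD: pen down
FD 16: (-10,0) -> (6,0) [heading=0, draw]
LT 107: heading 0 -> 107
Final: pos=(6,0), heading=107, 5 segment(s) drawn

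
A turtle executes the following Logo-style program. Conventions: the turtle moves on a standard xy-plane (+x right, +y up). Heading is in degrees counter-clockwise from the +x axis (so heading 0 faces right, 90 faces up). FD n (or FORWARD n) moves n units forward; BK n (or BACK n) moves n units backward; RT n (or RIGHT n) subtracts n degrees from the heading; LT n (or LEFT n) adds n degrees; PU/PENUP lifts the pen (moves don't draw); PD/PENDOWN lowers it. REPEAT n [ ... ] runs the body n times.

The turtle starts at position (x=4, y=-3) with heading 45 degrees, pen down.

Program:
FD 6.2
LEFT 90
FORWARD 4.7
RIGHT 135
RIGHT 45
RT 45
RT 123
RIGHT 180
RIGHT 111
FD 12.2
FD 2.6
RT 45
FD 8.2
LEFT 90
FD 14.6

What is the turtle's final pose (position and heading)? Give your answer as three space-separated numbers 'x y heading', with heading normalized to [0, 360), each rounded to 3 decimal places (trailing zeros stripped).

Executing turtle program step by step:
Start: pos=(4,-3), heading=45, pen down
FD 6.2: (4,-3) -> (8.384,1.384) [heading=45, draw]
LT 90: heading 45 -> 135
FD 4.7: (8.384,1.384) -> (5.061,4.707) [heading=135, draw]
RT 135: heading 135 -> 0
RT 45: heading 0 -> 315
RT 45: heading 315 -> 270
RT 123: heading 270 -> 147
RT 180: heading 147 -> 327
RT 111: heading 327 -> 216
FD 12.2: (5.061,4.707) -> (-4.809,-2.464) [heading=216, draw]
FD 2.6: (-4.809,-2.464) -> (-6.913,-3.992) [heading=216, draw]
RT 45: heading 216 -> 171
FD 8.2: (-6.913,-3.992) -> (-15.012,-2.709) [heading=171, draw]
LT 90: heading 171 -> 261
FD 14.6: (-15.012,-2.709) -> (-17.296,-17.129) [heading=261, draw]
Final: pos=(-17.296,-17.129), heading=261, 6 segment(s) drawn

Answer: -17.296 -17.129 261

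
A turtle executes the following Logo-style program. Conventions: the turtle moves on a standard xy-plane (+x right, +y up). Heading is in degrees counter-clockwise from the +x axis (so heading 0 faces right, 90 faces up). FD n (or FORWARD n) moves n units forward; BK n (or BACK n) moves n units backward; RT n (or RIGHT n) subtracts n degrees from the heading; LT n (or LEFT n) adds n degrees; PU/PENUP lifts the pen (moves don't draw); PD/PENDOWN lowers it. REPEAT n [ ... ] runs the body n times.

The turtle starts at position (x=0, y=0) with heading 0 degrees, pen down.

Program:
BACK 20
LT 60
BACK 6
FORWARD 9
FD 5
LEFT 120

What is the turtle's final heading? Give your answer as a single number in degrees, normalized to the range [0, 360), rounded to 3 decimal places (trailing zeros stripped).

Executing turtle program step by step:
Start: pos=(0,0), heading=0, pen down
BK 20: (0,0) -> (-20,0) [heading=0, draw]
LT 60: heading 0 -> 60
BK 6: (-20,0) -> (-23,-5.196) [heading=60, draw]
FD 9: (-23,-5.196) -> (-18.5,2.598) [heading=60, draw]
FD 5: (-18.5,2.598) -> (-16,6.928) [heading=60, draw]
LT 120: heading 60 -> 180
Final: pos=(-16,6.928), heading=180, 4 segment(s) drawn

Answer: 180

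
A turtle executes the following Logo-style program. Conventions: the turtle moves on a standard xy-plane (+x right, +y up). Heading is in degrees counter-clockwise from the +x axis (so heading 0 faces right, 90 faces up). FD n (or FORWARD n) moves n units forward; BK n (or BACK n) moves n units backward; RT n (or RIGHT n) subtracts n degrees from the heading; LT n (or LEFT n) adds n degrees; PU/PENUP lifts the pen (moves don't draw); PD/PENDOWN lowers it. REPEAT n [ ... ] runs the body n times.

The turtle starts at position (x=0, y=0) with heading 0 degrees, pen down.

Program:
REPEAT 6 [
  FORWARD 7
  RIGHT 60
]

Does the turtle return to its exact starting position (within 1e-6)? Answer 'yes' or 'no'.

Answer: yes

Derivation:
Executing turtle program step by step:
Start: pos=(0,0), heading=0, pen down
REPEAT 6 [
  -- iteration 1/6 --
  FD 7: (0,0) -> (7,0) [heading=0, draw]
  RT 60: heading 0 -> 300
  -- iteration 2/6 --
  FD 7: (7,0) -> (10.5,-6.062) [heading=300, draw]
  RT 60: heading 300 -> 240
  -- iteration 3/6 --
  FD 7: (10.5,-6.062) -> (7,-12.124) [heading=240, draw]
  RT 60: heading 240 -> 180
  -- iteration 4/6 --
  FD 7: (7,-12.124) -> (0,-12.124) [heading=180, draw]
  RT 60: heading 180 -> 120
  -- iteration 5/6 --
  FD 7: (0,-12.124) -> (-3.5,-6.062) [heading=120, draw]
  RT 60: heading 120 -> 60
  -- iteration 6/6 --
  FD 7: (-3.5,-6.062) -> (0,0) [heading=60, draw]
  RT 60: heading 60 -> 0
]
Final: pos=(0,0), heading=0, 6 segment(s) drawn

Start position: (0, 0)
Final position: (0, 0)
Distance = 0; < 1e-6 -> CLOSED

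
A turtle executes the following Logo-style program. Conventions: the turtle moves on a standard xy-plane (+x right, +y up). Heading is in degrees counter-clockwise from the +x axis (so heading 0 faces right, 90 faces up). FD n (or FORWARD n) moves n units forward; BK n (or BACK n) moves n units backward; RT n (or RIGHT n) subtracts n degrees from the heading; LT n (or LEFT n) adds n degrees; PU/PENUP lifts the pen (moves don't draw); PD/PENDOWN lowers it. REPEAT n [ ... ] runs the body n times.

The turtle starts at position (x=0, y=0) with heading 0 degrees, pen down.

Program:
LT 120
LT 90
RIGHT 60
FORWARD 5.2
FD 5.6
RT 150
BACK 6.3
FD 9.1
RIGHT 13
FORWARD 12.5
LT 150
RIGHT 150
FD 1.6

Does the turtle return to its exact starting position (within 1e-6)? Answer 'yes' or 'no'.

Executing turtle program step by step:
Start: pos=(0,0), heading=0, pen down
LT 120: heading 0 -> 120
LT 90: heading 120 -> 210
RT 60: heading 210 -> 150
FD 5.2: (0,0) -> (-4.503,2.6) [heading=150, draw]
FD 5.6: (-4.503,2.6) -> (-9.353,5.4) [heading=150, draw]
RT 150: heading 150 -> 0
BK 6.3: (-9.353,5.4) -> (-15.653,5.4) [heading=0, draw]
FD 9.1: (-15.653,5.4) -> (-6.553,5.4) [heading=0, draw]
RT 13: heading 0 -> 347
FD 12.5: (-6.553,5.4) -> (5.627,2.588) [heading=347, draw]
LT 150: heading 347 -> 137
RT 150: heading 137 -> 347
FD 1.6: (5.627,2.588) -> (7.186,2.228) [heading=347, draw]
Final: pos=(7.186,2.228), heading=347, 6 segment(s) drawn

Start position: (0, 0)
Final position: (7.186, 2.228)
Distance = 7.523; >= 1e-6 -> NOT closed

Answer: no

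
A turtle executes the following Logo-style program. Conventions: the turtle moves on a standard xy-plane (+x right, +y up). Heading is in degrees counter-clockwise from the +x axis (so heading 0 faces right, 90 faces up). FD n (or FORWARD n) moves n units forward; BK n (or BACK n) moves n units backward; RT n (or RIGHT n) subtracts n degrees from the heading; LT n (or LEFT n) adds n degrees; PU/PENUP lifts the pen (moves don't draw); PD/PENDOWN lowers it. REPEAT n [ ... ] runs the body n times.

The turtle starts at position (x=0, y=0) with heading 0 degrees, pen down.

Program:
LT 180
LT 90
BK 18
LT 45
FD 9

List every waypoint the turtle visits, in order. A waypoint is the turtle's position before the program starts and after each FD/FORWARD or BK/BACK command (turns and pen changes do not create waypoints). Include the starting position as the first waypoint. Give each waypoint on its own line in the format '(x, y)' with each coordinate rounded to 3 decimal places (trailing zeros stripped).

Executing turtle program step by step:
Start: pos=(0,0), heading=0, pen down
LT 180: heading 0 -> 180
LT 90: heading 180 -> 270
BK 18: (0,0) -> (0,18) [heading=270, draw]
LT 45: heading 270 -> 315
FD 9: (0,18) -> (6.364,11.636) [heading=315, draw]
Final: pos=(6.364,11.636), heading=315, 2 segment(s) drawn
Waypoints (3 total):
(0, 0)
(0, 18)
(6.364, 11.636)

Answer: (0, 0)
(0, 18)
(6.364, 11.636)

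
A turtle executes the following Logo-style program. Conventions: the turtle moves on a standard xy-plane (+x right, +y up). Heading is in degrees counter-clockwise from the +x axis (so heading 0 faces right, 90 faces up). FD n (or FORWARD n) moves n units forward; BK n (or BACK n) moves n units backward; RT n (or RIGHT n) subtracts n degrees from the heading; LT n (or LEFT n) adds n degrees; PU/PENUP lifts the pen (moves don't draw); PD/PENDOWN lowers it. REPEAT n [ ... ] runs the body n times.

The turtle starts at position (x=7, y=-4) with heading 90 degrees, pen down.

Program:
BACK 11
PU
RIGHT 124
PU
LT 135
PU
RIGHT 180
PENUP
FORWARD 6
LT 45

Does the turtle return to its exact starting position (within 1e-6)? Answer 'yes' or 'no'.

Answer: no

Derivation:
Executing turtle program step by step:
Start: pos=(7,-4), heading=90, pen down
BK 11: (7,-4) -> (7,-15) [heading=90, draw]
PU: pen up
RT 124: heading 90 -> 326
PU: pen up
LT 135: heading 326 -> 101
PU: pen up
RT 180: heading 101 -> 281
PU: pen up
FD 6: (7,-15) -> (8.145,-20.89) [heading=281, move]
LT 45: heading 281 -> 326
Final: pos=(8.145,-20.89), heading=326, 1 segment(s) drawn

Start position: (7, -4)
Final position: (8.145, -20.89)
Distance = 16.929; >= 1e-6 -> NOT closed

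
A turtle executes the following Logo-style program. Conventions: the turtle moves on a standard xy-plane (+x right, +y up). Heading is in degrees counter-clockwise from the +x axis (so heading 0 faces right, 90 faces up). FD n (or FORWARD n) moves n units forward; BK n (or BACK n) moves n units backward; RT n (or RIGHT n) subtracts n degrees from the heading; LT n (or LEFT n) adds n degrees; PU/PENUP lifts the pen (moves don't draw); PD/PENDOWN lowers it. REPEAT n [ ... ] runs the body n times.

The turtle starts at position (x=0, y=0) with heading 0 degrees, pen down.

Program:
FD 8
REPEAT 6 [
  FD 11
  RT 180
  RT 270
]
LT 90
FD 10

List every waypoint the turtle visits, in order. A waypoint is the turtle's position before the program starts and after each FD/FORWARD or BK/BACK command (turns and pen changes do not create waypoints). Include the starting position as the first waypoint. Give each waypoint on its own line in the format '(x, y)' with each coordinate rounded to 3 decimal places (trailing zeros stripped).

Executing turtle program step by step:
Start: pos=(0,0), heading=0, pen down
FD 8: (0,0) -> (8,0) [heading=0, draw]
REPEAT 6 [
  -- iteration 1/6 --
  FD 11: (8,0) -> (19,0) [heading=0, draw]
  RT 180: heading 0 -> 180
  RT 270: heading 180 -> 270
  -- iteration 2/6 --
  FD 11: (19,0) -> (19,-11) [heading=270, draw]
  RT 180: heading 270 -> 90
  RT 270: heading 90 -> 180
  -- iteration 3/6 --
  FD 11: (19,-11) -> (8,-11) [heading=180, draw]
  RT 180: heading 180 -> 0
  RT 270: heading 0 -> 90
  -- iteration 4/6 --
  FD 11: (8,-11) -> (8,0) [heading=90, draw]
  RT 180: heading 90 -> 270
  RT 270: heading 270 -> 0
  -- iteration 5/6 --
  FD 11: (8,0) -> (19,0) [heading=0, draw]
  RT 180: heading 0 -> 180
  RT 270: heading 180 -> 270
  -- iteration 6/6 --
  FD 11: (19,0) -> (19,-11) [heading=270, draw]
  RT 180: heading 270 -> 90
  RT 270: heading 90 -> 180
]
LT 90: heading 180 -> 270
FD 10: (19,-11) -> (19,-21) [heading=270, draw]
Final: pos=(19,-21), heading=270, 8 segment(s) drawn
Waypoints (9 total):
(0, 0)
(8, 0)
(19, 0)
(19, -11)
(8, -11)
(8, 0)
(19, 0)
(19, -11)
(19, -21)

Answer: (0, 0)
(8, 0)
(19, 0)
(19, -11)
(8, -11)
(8, 0)
(19, 0)
(19, -11)
(19, -21)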